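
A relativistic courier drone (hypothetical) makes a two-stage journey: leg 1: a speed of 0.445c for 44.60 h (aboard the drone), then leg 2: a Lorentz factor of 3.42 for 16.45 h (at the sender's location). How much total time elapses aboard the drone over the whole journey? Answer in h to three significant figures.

τ = 49.4 h

Leg 1: 44.60 h is already measured aboard the drone.
Leg 2: γ = 3.42; τ_2 = 16.45/3.420 = 4.810 h.
Total: 44.60 + 4.810 h.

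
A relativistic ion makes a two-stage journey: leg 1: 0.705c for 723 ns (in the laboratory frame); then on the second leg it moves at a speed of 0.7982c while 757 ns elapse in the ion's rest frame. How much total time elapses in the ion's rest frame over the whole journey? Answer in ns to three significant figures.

τ = 1270 ns

Leg 1: γ = 1/√(1 − 0.705²) = 1/√0.5030 = 1.410; τ_1 = 723/1.410 = 512.8 ns.
Leg 2: 757 ns is already measured in the ion's rest frame.
Total: 512.8 + 757.0 ns.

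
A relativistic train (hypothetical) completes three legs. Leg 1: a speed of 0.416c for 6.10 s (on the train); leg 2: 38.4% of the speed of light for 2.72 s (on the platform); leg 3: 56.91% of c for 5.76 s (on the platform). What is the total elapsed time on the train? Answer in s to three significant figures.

Leg 1: 6.10 s is already measured on the train.
Leg 2: β = 0.384; γ = 1/√(1 − 0.384²) = 1/√0.8525 = 1.083; τ_2 = 2.72/1.083 = 2.511 s.
Leg 3: β = 0.5691; γ = 1/√(1 − 0.5691²) = 1/√0.6761 = 1.216; τ_3 = 5.76/1.216 = 4.736 s.
Total: 6.100 + 2.511 + 4.736 s.

τ = 13.3 s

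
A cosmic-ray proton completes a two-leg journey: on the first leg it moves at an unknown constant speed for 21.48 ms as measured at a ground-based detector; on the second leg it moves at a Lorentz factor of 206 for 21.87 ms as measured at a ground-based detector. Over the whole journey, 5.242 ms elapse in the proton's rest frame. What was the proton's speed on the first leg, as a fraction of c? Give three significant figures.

Leg 1: speed unknown; τ_1 = 21.48/γ_1.
Leg 2: γ = 206; τ_2 = 21.87/206.0 = 0.1062 ms.
Total proper time: τ_1 + 0.1062 = 5.242, so τ_1 = 5.242 − 0.1062 = 5.136 ms.
γ_1 = 21.48/5.136 = 4.182; β = √(1 − 1/γ²) = √0.9428.

β = 0.971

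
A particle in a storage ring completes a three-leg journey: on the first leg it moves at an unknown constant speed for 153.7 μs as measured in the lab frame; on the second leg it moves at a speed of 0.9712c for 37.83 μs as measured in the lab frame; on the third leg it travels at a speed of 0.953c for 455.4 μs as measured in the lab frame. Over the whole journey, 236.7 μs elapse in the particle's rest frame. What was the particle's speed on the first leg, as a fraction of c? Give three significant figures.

β = 0.812

Leg 1: speed unknown; τ_1 = 153.7/γ_1.
Leg 2: γ = 1/√(1 − 0.9712²) = 1/√0.05677 = 4.197; τ_2 = 37.83/4.197 = 9.014 μs.
Leg 3: γ = 1/√(1 − 0.953²) = 1/√0.09179 = 3.301; τ_3 = 455.4/3.301 = 138.0 μs.
Total proper time: τ_1 + 9.014 + 138.0 = 236.7, so τ_1 = 236.7 − 147.0 = 89.71 μs.
γ_1 = 153.7/89.71 = 1.713; β = √(1 − 1/γ²) = √0.6593.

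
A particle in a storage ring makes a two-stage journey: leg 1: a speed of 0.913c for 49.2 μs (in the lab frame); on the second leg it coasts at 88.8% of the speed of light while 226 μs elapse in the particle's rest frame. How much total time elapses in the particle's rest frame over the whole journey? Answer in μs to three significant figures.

τ = 246 μs

Leg 1: γ = 1/√(1 − 0.913²) = 1/√0.1664 = 2.451; τ_1 = 49.2/2.451 = 20.07 μs.
Leg 2: 226 μs is already measured in the particle's rest frame.
Total: 20.07 + 226.0 μs.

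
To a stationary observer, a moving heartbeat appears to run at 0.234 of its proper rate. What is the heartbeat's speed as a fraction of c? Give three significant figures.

β = 0.972

Rate ratio = 1/γ, so γ = 1/0.234 = 4.274.
β = √(1 − 1/γ²) = √(1 − 0.234²) = √0.9452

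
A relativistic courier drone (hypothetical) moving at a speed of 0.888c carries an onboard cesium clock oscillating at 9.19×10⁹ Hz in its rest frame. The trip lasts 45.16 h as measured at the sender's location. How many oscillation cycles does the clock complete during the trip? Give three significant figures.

γ = 1/√(1 − 0.888²) = 1/√0.2115 = 2.175
The oscillator's own cycle count is N = f × τ where τ is the proper time aboard the drone. τ = Δt/γ = 45.16/2.175 = 20.77 h = 7.476×10⁴ s.
N = 9.19×10⁹ × 7.476×10⁴ = 6.870×10¹⁴.

N = 6.87×10¹⁴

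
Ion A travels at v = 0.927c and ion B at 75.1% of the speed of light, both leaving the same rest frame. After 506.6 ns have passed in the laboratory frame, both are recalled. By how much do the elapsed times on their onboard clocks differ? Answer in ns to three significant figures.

A: γ = 1/√(1 − 0.927²) = 1/√0.1407 = 2.666; τ_A = 506.6/2.666 = 190.0 ns.
B: β = 0.751; γ = 1/√(1 − 0.751²) = 1/√0.4360 = 1.514; τ_B = 506.6/1.514 = 334.5 ns.

|τ_A − τ_B| = 145 ns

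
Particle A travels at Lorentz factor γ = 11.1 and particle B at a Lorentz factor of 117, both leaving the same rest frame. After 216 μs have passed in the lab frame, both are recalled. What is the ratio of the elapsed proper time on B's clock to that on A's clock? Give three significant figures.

τ_B/τ_A = 0.0949

A: γ = 11.1. B: γ = 117.
τ_A/τ_B = γ_B/γ_A = 117.0/11.10 = 10.54, so τ_B/τ_A = 0.09487.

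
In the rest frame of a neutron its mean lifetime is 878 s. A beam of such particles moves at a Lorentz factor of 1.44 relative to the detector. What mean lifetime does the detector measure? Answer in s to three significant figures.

Δt = 1260 s

γ = 1.44
The rest-frame lifetime is the proper time; the lab measures the dilated interval Δt = γτ₀ = 1.440 × 878 s.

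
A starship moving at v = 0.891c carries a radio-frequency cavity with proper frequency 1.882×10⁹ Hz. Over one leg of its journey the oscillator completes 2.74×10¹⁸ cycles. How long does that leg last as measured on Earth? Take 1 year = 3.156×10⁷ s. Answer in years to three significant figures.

Δt = 102 years

γ = 1/√(1 − 0.891²) = 1/√0.2061 = 2.203
Proper time for N cycles: τ = N/f = 2.74×10¹⁸/(1.882×10⁹) = 1.456×10⁹ s = 46.13 years.
Lab-frame duration Δt = γτ = 2.203 × 46.13 = 101.6 years.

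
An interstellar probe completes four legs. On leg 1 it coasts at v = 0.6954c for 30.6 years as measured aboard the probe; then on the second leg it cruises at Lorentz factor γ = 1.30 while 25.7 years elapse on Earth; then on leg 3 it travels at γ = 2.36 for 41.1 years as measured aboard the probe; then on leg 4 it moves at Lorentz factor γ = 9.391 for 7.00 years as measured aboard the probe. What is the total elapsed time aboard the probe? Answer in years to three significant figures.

τ = 98.5 years

Leg 1: 30.6 years is already measured aboard the probe.
Leg 2: γ = 1.30; τ_2 = 25.7/1.300 = 19.77 years.
Leg 3: 41.1 years is already measured aboard the probe.
Leg 4: 7.00 years is already measured aboard the probe.
Total: 30.60 + 19.77 + 41.10 + 7.000 years.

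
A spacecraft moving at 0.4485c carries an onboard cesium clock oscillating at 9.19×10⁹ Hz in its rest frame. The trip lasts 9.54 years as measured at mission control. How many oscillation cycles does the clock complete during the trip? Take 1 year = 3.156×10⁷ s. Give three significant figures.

N = 2.47×10¹⁸

γ = 1/√(1 − 0.4485²) = 1/√0.7988 = 1.119
The oscillator's own cycle count is N = f × τ where τ is the proper time aboard the spacecraft. τ = Δt/γ = 9.54/1.119 = 8.527 years = 2.691×10⁸ s.
N = 9.19×10⁹ × 2.691×10⁸ = 2.473×10¹⁸.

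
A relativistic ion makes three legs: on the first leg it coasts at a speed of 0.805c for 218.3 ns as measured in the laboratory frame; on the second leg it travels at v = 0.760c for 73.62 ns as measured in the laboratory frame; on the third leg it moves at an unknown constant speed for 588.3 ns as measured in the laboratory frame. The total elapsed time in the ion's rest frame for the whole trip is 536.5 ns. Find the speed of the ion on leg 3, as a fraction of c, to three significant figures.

β = 0.792

Leg 1: γ = 1/√(1 − 0.805²) = 1/√0.3520 = 1.686; τ_1 = 218.3/1.686 = 129.5 ns.
Leg 2: γ = 1/√(1 − 0.760²) = 1/√0.4224 = 1.539; τ_2 = 73.62/1.539 = 47.85 ns.
Leg 3: speed unknown; τ_3 = 588.3/γ_3.
Total proper time: 129.5 + 47.85 + τ_3 = 536.5, so τ_3 = 536.5 − 177.4 = 359.1 ns.
γ_3 = 588.3/359.1 = 1.638; β = √(1 − 1/γ²) = √0.6273.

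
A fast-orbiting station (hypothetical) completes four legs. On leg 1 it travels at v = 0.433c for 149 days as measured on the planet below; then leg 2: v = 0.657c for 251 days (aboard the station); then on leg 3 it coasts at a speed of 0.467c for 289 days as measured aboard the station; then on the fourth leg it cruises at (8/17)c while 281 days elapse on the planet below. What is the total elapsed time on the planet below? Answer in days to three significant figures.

Leg 1: 149 days is already measured on the planet below.
Leg 2: γ = 1/√(1 − 0.657²) = 1/√0.5684 = 1.326; Δt_2 = 1.326 × 251 = 332.9 days.
Leg 3: γ = 1/√(1 − 0.467²) = 1/√0.7819 = 1.131; Δt_3 = 1.131 × 289 = 326.8 days.
Leg 4: 281 days is already measured on the planet below.
Total: 149.0 + 332.9 + 326.8 + 281.0 days.

Δt = 1090 days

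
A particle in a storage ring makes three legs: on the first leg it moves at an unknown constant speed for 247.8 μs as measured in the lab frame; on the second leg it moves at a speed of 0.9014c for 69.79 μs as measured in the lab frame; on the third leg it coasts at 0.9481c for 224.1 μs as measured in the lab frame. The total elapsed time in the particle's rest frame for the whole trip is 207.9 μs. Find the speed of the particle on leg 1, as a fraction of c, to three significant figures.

β = 0.903

Leg 1: speed unknown; τ_1 = 247.8/γ_1.
Leg 2: γ = 1/√(1 − 0.9014²) = 1/√0.1875 = 2.310; τ_2 = 69.79/2.310 = 30.22 μs.
Leg 3: γ = 1/√(1 − 0.9481²) = 1/√0.1011 = 3.145; τ_3 = 224.1/3.145 = 71.26 μs.
Total proper time: τ_1 + 30.22 + 71.26 = 207.9, so τ_1 = 207.9 − 101.5 = 106.4 μs.
γ_1 = 247.8/106.4 = 2.328; β = √(1 − 1/γ²) = √0.8156.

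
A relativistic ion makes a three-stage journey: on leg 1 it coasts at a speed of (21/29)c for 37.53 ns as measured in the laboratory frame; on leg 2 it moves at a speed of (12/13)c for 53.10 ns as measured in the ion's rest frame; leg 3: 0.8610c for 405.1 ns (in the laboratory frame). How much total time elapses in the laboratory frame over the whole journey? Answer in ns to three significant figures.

Leg 1: 37.53 ns is already measured in the laboratory frame.
Leg 2: γ = 1/√(1 − (12/13)²) = 13/5 = 2.600; Δt_2 = 2.600 × 53.10 = 138.1 ns.
Leg 3: 405.1 ns is already measured in the laboratory frame.
Total: 37.53 + 138.1 + 405.1 ns.

Δt = 581 ns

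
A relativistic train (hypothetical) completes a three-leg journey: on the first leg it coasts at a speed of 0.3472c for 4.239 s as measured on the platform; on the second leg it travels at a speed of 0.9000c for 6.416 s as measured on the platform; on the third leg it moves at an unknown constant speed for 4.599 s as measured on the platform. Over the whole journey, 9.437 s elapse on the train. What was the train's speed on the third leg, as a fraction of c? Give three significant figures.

β = 0.815

Leg 1: γ = 1/√(1 − 0.3472²) = 1/√0.8795 = 1.066; τ_1 = 4.239/1.066 = 3.975 s.
Leg 2: γ = 1/√(1 − 0.9000²) = 1/√0.1900 = 2.294; τ_2 = 6.416/2.294 = 2.797 s.
Leg 3: speed unknown; τ_3 = 4.599/γ_3.
Total proper time: 3.975 + 2.797 + τ_3 = 9.437, so τ_3 = 9.437 − 6.772 = 2.665 s.
γ_3 = 4.599/2.665 = 1.726; β = √(1 − 1/γ²) = √0.6642.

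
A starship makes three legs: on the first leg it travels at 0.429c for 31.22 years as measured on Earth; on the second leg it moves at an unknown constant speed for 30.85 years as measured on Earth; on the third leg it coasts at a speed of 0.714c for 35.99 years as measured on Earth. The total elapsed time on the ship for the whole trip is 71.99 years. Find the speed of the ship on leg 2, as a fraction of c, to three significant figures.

β = 0.798

Leg 1: γ = 1/√(1 − 0.429²) = 1/√0.8160 = 1.107; τ_1 = 31.22/1.107 = 28.20 years.
Leg 2: speed unknown; τ_2 = 30.85/γ_2.
Leg 3: γ = 1/√(1 − 0.714²) = 1/√0.4902 = 1.428; τ_3 = 35.99/1.428 = 25.20 years.
Total proper time: 28.20 + τ_2 + 25.20 = 71.99, so τ_2 = 71.99 − 53.40 = 18.59 years.
γ_2 = 30.85/18.59 = 1.659; β = √(1 − 1/γ²) = √0.6369.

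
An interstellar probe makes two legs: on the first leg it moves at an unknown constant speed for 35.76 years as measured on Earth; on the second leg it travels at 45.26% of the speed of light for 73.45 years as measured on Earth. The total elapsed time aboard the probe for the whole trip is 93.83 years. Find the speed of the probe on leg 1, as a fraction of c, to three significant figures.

β = 0.610

Leg 1: speed unknown; τ_1 = 35.76/γ_1.
Leg 2: β = 0.4526; γ = 1/√(1 − 0.4526²) = 1/√0.7952 = 1.121; τ_2 = 73.45/1.121 = 65.50 years.
Total proper time: τ_1 + 65.50 = 93.83, so τ_1 = 93.83 − 65.50 = 28.33 years.
γ_1 = 35.76/28.33 = 1.262; β = √(1 − 1/γ²) = √0.3722.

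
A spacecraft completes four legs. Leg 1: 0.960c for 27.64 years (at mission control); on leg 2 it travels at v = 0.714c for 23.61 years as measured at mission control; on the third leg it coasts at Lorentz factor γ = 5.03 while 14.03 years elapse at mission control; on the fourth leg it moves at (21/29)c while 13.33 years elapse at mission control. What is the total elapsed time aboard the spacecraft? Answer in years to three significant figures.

Leg 1: γ = 1/√(1 − 0.960²) = 25/7 ≈ 3.571; τ_1 = 27.64/3.571 = 7.739 years.
Leg 2: γ = 1/√(1 − 0.714²) = 1/√0.4902 = 1.428; τ_2 = 23.61/1.428 = 16.53 years.
Leg 3: γ = 5.03; τ_3 = 14.03/5.030 = 2.789 years.
Leg 4: γ = 1/√(1 − (21/29)²) = 29/20 = 1.450; τ_4 = 13.33/1.450 = 9.193 years.
Total: 7.739 + 16.53 + 2.789 + 9.193 years.

τ = 36.3 years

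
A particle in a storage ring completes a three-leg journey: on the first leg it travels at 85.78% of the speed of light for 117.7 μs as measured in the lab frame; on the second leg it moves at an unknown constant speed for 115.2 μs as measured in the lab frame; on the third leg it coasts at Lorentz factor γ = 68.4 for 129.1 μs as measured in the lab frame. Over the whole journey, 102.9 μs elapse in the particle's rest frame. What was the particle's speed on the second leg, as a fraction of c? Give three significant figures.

Leg 1: β = 0.8578; γ = 1/√(1 − 0.8578²) = 1/√0.2642 = 1.946; τ_1 = 117.7/1.946 = 60.50 μs.
Leg 2: speed unknown; τ_2 = 115.2/γ_2.
Leg 3: γ = 68.4; τ_3 = 129.1/68.40 = 1.887 μs.
Total proper time: 60.50 + τ_2 + 1.887 = 102.9, so τ_2 = 102.9 − 62.38 = 40.52 μs.
γ_2 = 115.2/40.52 = 2.843; β = √(1 − 1/γ²) = √0.8763.

β = 0.936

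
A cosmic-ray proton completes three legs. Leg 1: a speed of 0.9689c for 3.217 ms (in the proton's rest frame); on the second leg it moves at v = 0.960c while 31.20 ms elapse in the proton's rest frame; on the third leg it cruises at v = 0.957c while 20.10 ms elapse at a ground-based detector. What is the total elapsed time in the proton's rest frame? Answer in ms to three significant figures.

Leg 1: 3.217 ms is already measured in the proton's rest frame.
Leg 2: 31.20 ms is already measured in the proton's rest frame.
Leg 3: γ = 1/√(1 − 0.957²) = 1/√0.08415 = 3.447; τ_3 = 20.10/3.447 = 5.831 ms.
Total: 3.217 + 31.20 + 5.831 ms.

τ = 40.2 ms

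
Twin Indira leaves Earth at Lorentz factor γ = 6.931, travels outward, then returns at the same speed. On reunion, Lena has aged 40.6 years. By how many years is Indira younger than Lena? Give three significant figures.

γ = 6.931
Indira's elapsed proper time: τ = 40.6/6.931 = 5.858 years.
Age gap = Δt − τ = 40.6 − 5.858 years.

Δt − τ = 34.7 years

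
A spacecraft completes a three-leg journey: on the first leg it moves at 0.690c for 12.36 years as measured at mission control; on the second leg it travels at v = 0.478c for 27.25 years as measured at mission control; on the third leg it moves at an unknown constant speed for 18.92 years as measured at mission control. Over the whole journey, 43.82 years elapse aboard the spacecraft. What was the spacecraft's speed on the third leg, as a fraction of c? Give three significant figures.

β = 0.816

Leg 1: γ = 1/√(1 − 0.690²) = 1/√0.5239 = 1.382; τ_1 = 12.36/1.382 = 8.946 years.
Leg 2: γ = 1/√(1 − 0.478²) = 1/√0.7715 = 1.138; τ_2 = 27.25/1.138 = 23.94 years.
Leg 3: speed unknown; τ_3 = 18.92/γ_3.
Total proper time: 8.946 + 23.94 + τ_3 = 43.82, so τ_3 = 43.82 − 32.88 = 10.94 years.
γ_3 = 18.92/10.94 = 1.730; β = √(1 − 1/γ²) = √0.6658.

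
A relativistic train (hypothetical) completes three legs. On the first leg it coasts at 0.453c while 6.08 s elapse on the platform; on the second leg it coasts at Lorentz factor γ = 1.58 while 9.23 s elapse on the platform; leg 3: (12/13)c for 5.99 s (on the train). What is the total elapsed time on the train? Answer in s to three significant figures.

Leg 1: γ = 1/√(1 − 0.453²) = 1/√0.7948 = 1.122; τ_1 = 6.08/1.122 = 5.420 s.
Leg 2: γ = 1.58; τ_2 = 9.23/1.580 = 5.842 s.
Leg 3: 5.99 s is already measured on the train.
Total: 5.420 + 5.842 + 5.990 s.

τ = 17.3 s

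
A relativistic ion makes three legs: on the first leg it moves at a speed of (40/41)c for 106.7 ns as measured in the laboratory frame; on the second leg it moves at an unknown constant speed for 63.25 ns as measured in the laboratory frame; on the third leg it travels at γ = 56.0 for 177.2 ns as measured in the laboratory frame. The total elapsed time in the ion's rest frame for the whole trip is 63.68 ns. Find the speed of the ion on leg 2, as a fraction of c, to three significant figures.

β = 0.810

Leg 1: γ = 1/√(1 − (40/41)²) = 41/9 ≈ 4.556; τ_1 = 106.7/4.556 = 23.42 ns.
Leg 2: speed unknown; τ_2 = 63.25/γ_2.
Leg 3: γ = 56.0; τ_3 = 177.2/56.00 = 3.164 ns.
Total proper time: 23.42 + τ_2 + 3.164 = 63.68, so τ_2 = 63.68 − 26.59 = 37.09 ns.
γ_2 = 63.25/37.09 = 1.705; β = √(1 − 1/γ²) = √0.6561.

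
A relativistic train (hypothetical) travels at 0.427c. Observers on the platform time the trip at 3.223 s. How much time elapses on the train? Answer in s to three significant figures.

γ = 1/√(1 − 0.427²) = 1/√0.8177 = 1.106
The interval measured on the platform is the dilated one; the clock on the train measures the proper time τ = Δt/γ = 3.223/1.106 s.

τ = 2.91 s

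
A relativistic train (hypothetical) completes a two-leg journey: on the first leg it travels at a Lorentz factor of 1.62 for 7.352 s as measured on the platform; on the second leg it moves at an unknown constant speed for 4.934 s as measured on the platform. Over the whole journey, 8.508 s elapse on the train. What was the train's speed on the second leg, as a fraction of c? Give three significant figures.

Leg 1: γ = 1.62; τ_1 = 7.352/1.620 = 4.538 s.
Leg 2: speed unknown; τ_2 = 4.934/γ_2.
Total proper time: 4.538 + τ_2 = 8.508, so τ_2 = 8.508 − 4.538 = 3.970 s.
γ_2 = 4.934/3.970 = 1.243; β = √(1 − 1/γ²) = √0.3527.

β = 0.594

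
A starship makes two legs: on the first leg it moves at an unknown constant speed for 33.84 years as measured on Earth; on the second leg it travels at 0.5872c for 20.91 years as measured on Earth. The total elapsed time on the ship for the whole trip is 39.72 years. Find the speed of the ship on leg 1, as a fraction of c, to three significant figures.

β = 0.739

Leg 1: speed unknown; τ_1 = 33.84/γ_1.
Leg 2: γ = 1/√(1 − 0.5872²) = 1/√0.6552 = 1.235; τ_2 = 20.91/1.235 = 16.93 years.
Total proper time: τ_1 + 16.93 = 39.72, so τ_1 = 39.72 − 16.93 = 22.79 years.
γ_1 = 33.84/22.79 = 1.485; β = √(1 − 1/γ²) = √0.5463.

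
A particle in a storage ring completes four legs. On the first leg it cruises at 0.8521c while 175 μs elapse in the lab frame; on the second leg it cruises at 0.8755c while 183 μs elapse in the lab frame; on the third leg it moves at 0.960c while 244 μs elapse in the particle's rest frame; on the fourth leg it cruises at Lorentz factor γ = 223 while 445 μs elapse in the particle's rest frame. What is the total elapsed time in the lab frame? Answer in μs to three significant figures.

Leg 1: 175 μs is already measured in the lab frame.
Leg 2: 183 μs is already measured in the lab frame.
Leg 3: γ = 1/√(1 − 0.960²) = 25/7 ≈ 3.571; Δt_3 = 3.571 × 244 = 871.4 μs.
Leg 4: γ = 223; Δt_4 = 223.0 × 445 = 9.923×10⁴ μs.
Total: 175.0 + 183.0 + 871.4 + 9.923×10⁴ μs.

Δt = 1.00×10⁵ μs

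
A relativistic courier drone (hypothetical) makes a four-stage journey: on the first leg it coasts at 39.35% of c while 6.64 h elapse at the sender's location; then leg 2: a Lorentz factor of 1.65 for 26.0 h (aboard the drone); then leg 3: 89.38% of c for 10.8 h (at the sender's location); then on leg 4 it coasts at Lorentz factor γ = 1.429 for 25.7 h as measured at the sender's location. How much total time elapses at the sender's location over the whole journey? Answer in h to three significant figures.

Δt = 86.0 h

Leg 1: 6.64 h is already measured at the sender's location.
Leg 2: γ = 1.65; Δt_2 = 1.650 × 26.0 = 42.90 h.
Leg 3: 10.8 h is already measured at the sender's location.
Leg 4: 25.7 h is already measured at the sender's location.
Total: 6.640 + 42.90 + 10.80 + 25.70 h.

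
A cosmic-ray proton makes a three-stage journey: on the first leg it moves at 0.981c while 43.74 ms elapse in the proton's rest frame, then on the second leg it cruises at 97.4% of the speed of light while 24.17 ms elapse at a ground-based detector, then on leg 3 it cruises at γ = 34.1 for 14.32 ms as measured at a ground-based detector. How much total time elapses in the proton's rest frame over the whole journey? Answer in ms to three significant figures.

τ = 49.6 ms

Leg 1: 43.74 ms is already measured in the proton's rest frame.
Leg 2: β = 0.974; γ = 1/√(1 − 0.974²) = 1/√0.05132 = 4.414; τ_2 = 24.17/4.414 = 5.476 ms.
Leg 3: γ = 34.1; τ_3 = 14.32/34.10 = 0.4199 ms.
Total: 43.74 + 5.476 + 0.4199 ms.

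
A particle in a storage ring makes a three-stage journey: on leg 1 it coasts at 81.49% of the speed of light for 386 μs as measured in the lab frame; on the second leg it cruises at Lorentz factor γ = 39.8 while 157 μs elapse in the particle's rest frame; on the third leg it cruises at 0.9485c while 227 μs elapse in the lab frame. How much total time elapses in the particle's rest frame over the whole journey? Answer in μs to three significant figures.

Leg 1: β = 0.8149; γ = 1/√(1 − 0.8149²) = 1/√0.3359 = 1.725; τ_1 = 386/1.725 = 223.7 μs.
Leg 2: 157 μs is already measured in the particle's rest frame.
Leg 3: γ = 1/√(1 − 0.9485²) = 1/√0.1003 = 3.157; τ_3 = 227/3.157 = 71.91 μs.
Total: 223.7 + 157.0 + 71.91 μs.

τ = 453 μs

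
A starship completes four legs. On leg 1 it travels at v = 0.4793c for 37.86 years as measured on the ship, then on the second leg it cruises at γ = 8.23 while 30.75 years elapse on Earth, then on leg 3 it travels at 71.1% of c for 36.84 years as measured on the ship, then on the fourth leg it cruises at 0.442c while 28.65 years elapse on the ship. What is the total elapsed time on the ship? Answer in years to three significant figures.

τ = 107 years

Leg 1: 37.86 years is already measured on the ship.
Leg 2: γ = 8.23; τ_2 = 30.75/8.230 = 3.736 years.
Leg 3: 36.84 years is already measured on the ship.
Leg 4: 28.65 years is already measured on the ship.
Total: 37.86 + 3.736 + 36.84 + 28.65 years.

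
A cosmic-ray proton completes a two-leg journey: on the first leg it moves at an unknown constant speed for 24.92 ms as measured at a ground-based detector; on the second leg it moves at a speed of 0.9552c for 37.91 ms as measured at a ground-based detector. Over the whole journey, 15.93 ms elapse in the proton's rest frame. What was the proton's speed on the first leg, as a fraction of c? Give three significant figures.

β = 0.982

Leg 1: speed unknown; τ_1 = 24.92/γ_1.
Leg 2: γ = 1/√(1 − 0.9552²) = 1/√0.08759 = 3.379; τ_2 = 37.91/3.379 = 11.22 ms.
Total proper time: τ_1 + 11.22 = 15.93, so τ_1 = 15.93 − 11.22 = 4.710 ms.
γ_1 = 24.92/4.710 = 5.291; β = √(1 − 1/γ²) = √0.9643.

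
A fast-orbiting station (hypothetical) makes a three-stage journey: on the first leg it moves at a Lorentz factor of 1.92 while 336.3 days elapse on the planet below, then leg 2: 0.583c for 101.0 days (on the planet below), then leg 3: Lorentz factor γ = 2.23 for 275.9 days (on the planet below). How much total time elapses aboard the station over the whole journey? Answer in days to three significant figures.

τ = 381 days

Leg 1: γ = 1.92; τ_1 = 336.3/1.920 = 175.2 days.
Leg 2: γ = 1/√(1 − 0.583²) = 1/√0.6601 = 1.231; τ_2 = 101.0/1.231 = 82.06 days.
Leg 3: γ = 2.23; τ_3 = 275.9/2.230 = 123.7 days.
Total: 175.2 + 82.06 + 123.7 days.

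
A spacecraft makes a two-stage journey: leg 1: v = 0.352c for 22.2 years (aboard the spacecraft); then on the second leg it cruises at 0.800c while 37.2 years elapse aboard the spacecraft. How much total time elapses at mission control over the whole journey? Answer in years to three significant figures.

Leg 1: γ = 1/√(1 − 0.352²) = 1/√0.8761 = 1.068; Δt_1 = 1.068 × 22.2 = 23.72 years.
Leg 2: γ = 1/√(1 − 0.800²) = 5/3 ≈ 1.667; Δt_2 = 1.667 × 37.2 = 62.00 years.
Total: 23.72 + 62.00 years.

Δt = 85.7 years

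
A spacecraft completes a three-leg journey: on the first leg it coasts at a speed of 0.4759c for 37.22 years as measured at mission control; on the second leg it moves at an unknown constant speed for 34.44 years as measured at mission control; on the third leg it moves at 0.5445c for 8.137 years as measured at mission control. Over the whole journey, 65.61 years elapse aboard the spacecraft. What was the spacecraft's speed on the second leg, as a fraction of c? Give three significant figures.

Leg 1: γ = 1/√(1 − 0.4759²) = 1/√0.7735 = 1.137; τ_1 = 37.22/1.137 = 32.73 years.
Leg 2: speed unknown; τ_2 = 34.44/γ_2.
Leg 3: γ = 1/√(1 − 0.5445²) = 1/√0.7035 = 1.192; τ_3 = 8.137/1.192 = 6.825 years.
Total proper time: 32.73 + τ_2 + 6.825 = 65.61, so τ_2 = 65.61 − 39.56 = 26.05 years.
γ_2 = 34.44/26.05 = 1.322; β = √(1 − 1/γ²) = √0.4279.

β = 0.654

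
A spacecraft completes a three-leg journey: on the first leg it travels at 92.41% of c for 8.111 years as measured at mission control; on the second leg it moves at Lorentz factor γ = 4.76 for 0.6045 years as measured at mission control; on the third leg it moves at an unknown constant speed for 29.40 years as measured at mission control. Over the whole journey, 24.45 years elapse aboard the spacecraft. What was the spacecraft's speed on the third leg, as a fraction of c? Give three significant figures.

Leg 1: β = 0.9241; γ = 1/√(1 − 0.9241²) = 1/√0.1460 = 2.617; τ_1 = 8.111/2.617 = 3.100 years.
Leg 2: γ = 4.76; τ_2 = 0.6045/4.760 = 0.1270 years.
Leg 3: speed unknown; τ_3 = 29.40/γ_3.
Total proper time: 3.100 + 0.1270 + τ_3 = 24.45, so τ_3 = 24.45 − 3.227 = 21.22 years.
γ_3 = 29.40/21.22 = 1.385; β = √(1 − 1/γ²) = √0.4789.

β = 0.692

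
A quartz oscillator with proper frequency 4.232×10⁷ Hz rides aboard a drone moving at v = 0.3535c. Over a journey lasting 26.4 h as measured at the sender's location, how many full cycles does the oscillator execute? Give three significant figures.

γ = 1/√(1 − 0.3535²) = 1/√0.8750 = 1.069
The oscillator's own cycle count is N = f × τ where τ is the proper time aboard the drone. τ = Δt/γ = 26.4/1.069 = 24.70 h = 8.890×10⁴ s.
N = 4.232×10⁷ × 8.890×10⁴ = 3.762×10¹².

N = 3.76×10¹²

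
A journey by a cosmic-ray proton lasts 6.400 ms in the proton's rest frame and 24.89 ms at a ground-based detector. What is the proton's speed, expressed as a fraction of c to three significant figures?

The proper time is measured in the proton's rest frame (both events occur at the proton's location); Δt is measured at a ground-based detector. γ = Δt/τ = 24.89/6.400 = 3.889.
β = √(1 − 1/γ²) = √(1 − 0.06612) = √0.9339

v = 0.966c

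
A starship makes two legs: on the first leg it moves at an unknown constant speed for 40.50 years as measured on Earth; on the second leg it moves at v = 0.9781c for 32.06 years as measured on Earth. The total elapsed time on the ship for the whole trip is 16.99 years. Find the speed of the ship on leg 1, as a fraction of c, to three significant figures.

Leg 1: speed unknown; τ_1 = 40.50/γ_1.
Leg 2: γ = 1/√(1 − 0.9781²) = 1/√0.04332 = 4.805; τ_2 = 32.06/4.805 = 6.673 years.
Total proper time: τ_1 + 6.673 = 16.99, so τ_1 = 16.99 − 6.673 = 10.32 years.
γ_1 = 40.50/10.32 = 3.925; β = √(1 − 1/γ²) = √0.9351.

β = 0.967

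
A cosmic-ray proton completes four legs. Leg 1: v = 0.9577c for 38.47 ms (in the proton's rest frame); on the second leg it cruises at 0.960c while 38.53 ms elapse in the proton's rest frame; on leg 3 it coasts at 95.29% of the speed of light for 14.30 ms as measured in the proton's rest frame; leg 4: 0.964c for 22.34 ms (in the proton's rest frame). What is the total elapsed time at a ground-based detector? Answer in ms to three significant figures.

Δt = 402 ms

Leg 1: γ = 1/√(1 − 0.9577²) = 1/√0.08281 = 3.475; Δt_1 = 3.475 × 38.47 = 133.7 ms.
Leg 2: γ = 1/√(1 − 0.960²) = 25/7 ≈ 3.571; Δt_2 = 3.571 × 38.53 = 137.6 ms.
Leg 3: β = 0.9529; γ = 1/√(1 − 0.9529²) = 1/√0.09198 = 3.297; Δt_3 = 3.297 × 14.30 = 47.15 ms.
Leg 4: γ = 1/√(1 − 0.964²) = 1/√0.07070 = 3.761; Δt_4 = 3.761 × 22.34 = 84.02 ms.
Total: 133.7 + 137.6 + 47.15 + 84.02 ms.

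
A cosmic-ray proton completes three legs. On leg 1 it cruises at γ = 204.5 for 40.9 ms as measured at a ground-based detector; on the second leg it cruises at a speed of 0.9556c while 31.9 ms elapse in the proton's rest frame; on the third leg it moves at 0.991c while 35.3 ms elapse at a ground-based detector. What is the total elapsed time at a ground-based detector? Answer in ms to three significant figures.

Δt = 184 ms

Leg 1: 40.9 ms is already measured at a ground-based detector.
Leg 2: γ = 1/√(1 − 0.9556²) = 1/√0.08683 = 3.394; Δt_2 = 3.394 × 31.9 = 108.3 ms.
Leg 3: 35.3 ms is already measured at a ground-based detector.
Total: 40.90 + 108.3 + 35.30 ms.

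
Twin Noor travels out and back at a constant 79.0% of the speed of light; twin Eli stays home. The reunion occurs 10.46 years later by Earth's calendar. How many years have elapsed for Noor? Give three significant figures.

β = 0.790; γ = 1/√(1 − 0.790²) = 1/√0.3759 = 1.631
Noor's clock measures proper time along the trip: τ = Δt/γ = 10.46/1.631 years.

τ = 6.41 years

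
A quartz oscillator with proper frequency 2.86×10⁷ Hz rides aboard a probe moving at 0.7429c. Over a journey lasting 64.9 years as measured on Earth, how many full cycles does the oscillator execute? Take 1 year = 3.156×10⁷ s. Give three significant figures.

γ = 1/√(1 − 0.7429²) = 1/√0.4481 = 1.494
The oscillator's own cycle count is N = f × τ where τ is the proper time aboard the probe. τ = Δt/γ = 64.9/1.494 = 43.44 years = 1.371×10⁹ s.
N = 2.86×10⁷ × 1.371×10⁹ = 3.921×10¹⁶.

N = 3.92×10¹⁶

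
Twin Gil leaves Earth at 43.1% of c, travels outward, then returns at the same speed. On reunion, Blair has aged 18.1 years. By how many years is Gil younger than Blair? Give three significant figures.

β = 0.431; γ = 1/√(1 − 0.431²) = 1/√0.8142 = 1.108
Gil's elapsed proper time: τ = 18.1/1.108 = 16.33 years.
Age gap = Δt − τ = 18.1 − 16.33 years.

Δt − τ = 1.77 years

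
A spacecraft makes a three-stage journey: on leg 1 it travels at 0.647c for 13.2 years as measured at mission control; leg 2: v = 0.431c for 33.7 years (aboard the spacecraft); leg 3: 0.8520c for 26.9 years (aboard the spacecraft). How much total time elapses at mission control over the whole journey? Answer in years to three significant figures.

Δt = 102 years

Leg 1: 13.2 years is already measured at mission control.
Leg 2: γ = 1/√(1 − 0.431²) = 1/√0.8142 = 1.108; Δt_2 = 1.108 × 33.7 = 37.35 years.
Leg 3: γ = 1/√(1 − 0.8520²) = 1/√0.2741 = 1.910; Δt_3 = 1.910 × 26.9 = 51.38 years.
Total: 13.20 + 37.35 + 51.38 years.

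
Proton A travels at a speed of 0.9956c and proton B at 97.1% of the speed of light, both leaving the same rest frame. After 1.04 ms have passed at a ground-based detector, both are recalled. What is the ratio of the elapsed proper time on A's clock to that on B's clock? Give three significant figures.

τ_A/τ_B = 0.392

A: γ = 1/√(1 − 0.9956²) = 1/√0.008781 = 10.67. B: β = 0.971; γ = 1/√(1 − 0.971²) = 1/√0.05716 = 4.183.
τ_A/τ_B = γ_B/γ_A = 4.183/10.67 = 0.3919, so τ_A/τ_B = 0.3919.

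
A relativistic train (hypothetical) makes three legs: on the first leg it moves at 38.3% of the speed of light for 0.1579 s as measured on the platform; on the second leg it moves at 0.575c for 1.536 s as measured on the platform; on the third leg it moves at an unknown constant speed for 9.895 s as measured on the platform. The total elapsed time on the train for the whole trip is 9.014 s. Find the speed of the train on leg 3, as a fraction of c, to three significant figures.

Leg 1: β = 0.383; γ = 1/√(1 − 0.383²) = 1/√0.8533 = 1.083; τ_1 = 0.1579/1.083 = 0.1459 s.
Leg 2: γ = 1/√(1 − 0.575²) = 1/√0.6694 = 1.222; τ_2 = 1.536/1.222 = 1.257 s.
Leg 3: speed unknown; τ_3 = 9.895/γ_3.
Total proper time: 0.1459 + 1.257 + τ_3 = 9.014, so τ_3 = 9.014 − 1.403 = 7.611 s.
γ_3 = 9.895/7.611 = 1.300; β = √(1 − 1/γ²) = √0.4083.

β = 0.639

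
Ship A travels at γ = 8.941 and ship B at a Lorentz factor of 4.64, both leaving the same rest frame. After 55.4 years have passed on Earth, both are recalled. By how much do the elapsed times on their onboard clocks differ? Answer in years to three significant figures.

A: γ = 8.941; τ_A = 55.4/8.941 = 6.196 years.
B: γ = 4.64; τ_B = 55.4/4.640 = 11.94 years.

|τ_A − τ_B| = 5.74 years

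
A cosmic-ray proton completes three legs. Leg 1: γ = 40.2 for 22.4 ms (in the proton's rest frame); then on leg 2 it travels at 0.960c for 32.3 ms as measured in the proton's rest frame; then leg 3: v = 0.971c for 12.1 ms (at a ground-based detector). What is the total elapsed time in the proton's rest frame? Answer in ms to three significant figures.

τ = 57.6 ms

Leg 1: 22.4 ms is already measured in the proton's rest frame.
Leg 2: 32.3 ms is already measured in the proton's rest frame.
Leg 3: γ = 1/√(1 − 0.971²) = 1/√0.05716 = 4.183; τ_3 = 12.1/4.183 = 2.893 ms.
Total: 22.40 + 32.30 + 2.893 ms.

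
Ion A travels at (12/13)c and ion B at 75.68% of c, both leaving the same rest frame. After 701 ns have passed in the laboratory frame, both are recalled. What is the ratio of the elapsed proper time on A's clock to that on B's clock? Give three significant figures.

τ_A/τ_B = 0.588

A: γ = 1/√(1 − (12/13)²) = 13/5 = 2.600. B: β = 0.7568; γ = 1/√(1 − 0.7568²) = 1/√0.4273 = 1.530.
τ_A/τ_B = γ_B/γ_A = 1.530/2.600 = 0.5884, so τ_A/τ_B = 0.5884.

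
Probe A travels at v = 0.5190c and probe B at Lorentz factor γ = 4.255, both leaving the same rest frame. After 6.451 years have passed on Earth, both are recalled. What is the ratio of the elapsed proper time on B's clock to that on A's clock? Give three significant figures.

τ_B/τ_A = 0.275

A: γ = 1/√(1 − 0.5190²) = 1/√0.7306 = 1.170. B: γ = 4.255.
τ_A/τ_B = γ_B/γ_A = 4.255/1.170 = 3.637, so τ_B/τ_A = 0.2749.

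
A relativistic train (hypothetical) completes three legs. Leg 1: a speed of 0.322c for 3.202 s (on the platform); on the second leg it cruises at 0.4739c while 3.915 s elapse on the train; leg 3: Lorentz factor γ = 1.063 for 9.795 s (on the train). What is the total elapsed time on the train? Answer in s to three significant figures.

Leg 1: γ = 1/√(1 − 0.322²) = 1/√0.8963 = 1.056; τ_1 = 3.202/1.056 = 3.031 s.
Leg 2: 3.915 s is already measured on the train.
Leg 3: 9.795 s is already measured on the train.
Total: 3.031 + 3.915 + 9.795 s.

τ = 16.7 s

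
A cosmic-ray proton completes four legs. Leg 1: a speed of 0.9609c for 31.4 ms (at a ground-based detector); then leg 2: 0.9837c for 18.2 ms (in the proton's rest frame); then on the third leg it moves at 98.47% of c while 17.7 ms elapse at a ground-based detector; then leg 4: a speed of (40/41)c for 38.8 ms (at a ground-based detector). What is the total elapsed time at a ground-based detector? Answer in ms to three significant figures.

Δt = 189 ms

Leg 1: 31.4 ms is already measured at a ground-based detector.
Leg 2: γ = 1/√(1 − 0.9837²) = 1/√0.03233 = 5.561; Δt_2 = 5.561 × 18.2 = 101.2 ms.
Leg 3: 17.7 ms is already measured at a ground-based detector.
Leg 4: 38.8 ms is already measured at a ground-based detector.
Total: 31.40 + 101.2 + 17.70 + 38.80 ms.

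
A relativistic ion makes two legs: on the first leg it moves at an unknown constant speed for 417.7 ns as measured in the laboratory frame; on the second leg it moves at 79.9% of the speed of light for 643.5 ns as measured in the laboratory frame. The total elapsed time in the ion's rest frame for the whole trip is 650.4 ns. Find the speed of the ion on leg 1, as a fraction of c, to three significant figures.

Leg 1: speed unknown; τ_1 = 417.7/γ_1.
Leg 2: β = 0.799; γ = 1/√(1 − 0.799²) = 1/√0.3616 = 1.663; τ_2 = 643.5/1.663 = 387.0 ns.
Total proper time: τ_1 + 387.0 = 650.4, so τ_1 = 650.4 − 387.0 = 263.4 ns.
γ_1 = 417.7/263.4 = 1.586; β = √(1 − 1/γ²) = √0.6022.

β = 0.776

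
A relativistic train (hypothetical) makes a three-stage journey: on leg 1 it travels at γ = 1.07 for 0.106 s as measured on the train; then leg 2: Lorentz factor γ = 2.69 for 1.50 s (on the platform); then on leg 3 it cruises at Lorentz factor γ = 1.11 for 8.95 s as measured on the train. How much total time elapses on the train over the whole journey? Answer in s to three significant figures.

τ = 9.61 s

Leg 1: 0.106 s is already measured on the train.
Leg 2: γ = 2.69; τ_2 = 1.50/2.690 = 0.5576 s.
Leg 3: 8.95 s is already measured on the train.
Total: 0.1060 + 0.5576 + 8.950 s.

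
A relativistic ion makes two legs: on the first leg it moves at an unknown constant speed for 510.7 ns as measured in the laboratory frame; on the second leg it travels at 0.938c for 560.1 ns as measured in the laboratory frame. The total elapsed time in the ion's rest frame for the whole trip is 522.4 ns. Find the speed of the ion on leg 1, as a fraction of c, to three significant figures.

β = 0.766

Leg 1: speed unknown; τ_1 = 510.7/γ_1.
Leg 2: γ = 1/√(1 − 0.938²) = 1/√0.1202 = 2.885; τ_2 = 560.1/2.885 = 194.2 ns.
Total proper time: τ_1 + 194.2 = 522.4, so τ_1 = 522.4 − 194.2 = 328.2 ns.
γ_1 = 510.7/328.2 = 1.556; β = √(1 − 1/γ²) = √0.5869.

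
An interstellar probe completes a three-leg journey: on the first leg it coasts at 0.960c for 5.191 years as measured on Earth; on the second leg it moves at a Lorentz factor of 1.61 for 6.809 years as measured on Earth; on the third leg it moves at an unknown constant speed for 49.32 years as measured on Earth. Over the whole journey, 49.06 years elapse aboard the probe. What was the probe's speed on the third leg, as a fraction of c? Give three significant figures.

β = 0.476

Leg 1: γ = 1/√(1 − 0.960²) = 25/7 ≈ 3.571; τ_1 = 5.191/3.571 = 1.453 years.
Leg 2: γ = 1.61; τ_2 = 6.809/1.610 = 4.229 years.
Leg 3: speed unknown; τ_3 = 49.32/γ_3.
Total proper time: 1.453 + 4.229 + τ_3 = 49.06, so τ_3 = 49.06 − 5.683 = 43.38 years.
γ_3 = 49.32/43.38 = 1.137; β = √(1 − 1/γ²) = √0.2265.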